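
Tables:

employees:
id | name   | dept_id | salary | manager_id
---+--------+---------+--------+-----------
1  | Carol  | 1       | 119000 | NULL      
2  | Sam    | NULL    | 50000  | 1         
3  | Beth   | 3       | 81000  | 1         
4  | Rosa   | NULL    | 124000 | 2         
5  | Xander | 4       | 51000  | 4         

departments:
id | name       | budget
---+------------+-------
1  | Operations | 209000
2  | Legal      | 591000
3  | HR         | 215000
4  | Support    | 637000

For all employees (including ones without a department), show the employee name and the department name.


LEFT JOIN keeps every row from employees (the left table); where dept_id has no match in departments, the department columns become NULL. Walk through each employee:
  - employee 1 (Carol): dept_id=1 -> matches Operations
  - employee 2 (Sam): dept_id=NULL, no match -> kept with NULL
  - employee 3 (Beth): dept_id=3 -> matches HR
  - employee 4 (Rosa): dept_id=NULL, no match -> kept with NULL
  - employee 5 (Xander): dept_id=4 -> matches Support
All 5 rows appear; 2 have NULL department.

SQL:
SELECT a.name, b.name AS department
FROM employees a
LEFT JOIN departments b ON a.dept_id = b.id

Result:
name   | department
-------+-----------
Carol  | Operations
Sam    | NULL      
Beth   | HR        
Rosa   | NULL      
Xander | Support   


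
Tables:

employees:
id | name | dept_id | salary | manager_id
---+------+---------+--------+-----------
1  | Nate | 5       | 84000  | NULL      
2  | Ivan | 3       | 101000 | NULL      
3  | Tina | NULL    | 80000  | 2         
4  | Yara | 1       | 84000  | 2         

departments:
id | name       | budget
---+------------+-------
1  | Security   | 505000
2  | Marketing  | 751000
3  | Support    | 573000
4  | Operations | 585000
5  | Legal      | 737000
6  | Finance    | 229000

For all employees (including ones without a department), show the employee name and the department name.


LEFT JOIN keeps every row from employees (the left table); where dept_id has no match in departments, the department columns become NULL. Walk through each employee:
  - employee 1 (Nate): dept_id=5 -> matches Legal
  - employee 2 (Ivan): dept_id=3 -> matches Support
  - employee 3 (Tina): dept_id=NULL, no match -> kept with NULL
  - employee 4 (Yara): dept_id=1 -> matches Security
All 4 rows appear; 1 has NULL department.

SQL:
SELECT a.name, b.name AS department
FROM employees a
LEFT JOIN departments b ON a.dept_id = b.id

Result:
name | department
-----+-----------
Nate | Legal     
Ivan | Support   
Tina | NULL      
Yara | Security  


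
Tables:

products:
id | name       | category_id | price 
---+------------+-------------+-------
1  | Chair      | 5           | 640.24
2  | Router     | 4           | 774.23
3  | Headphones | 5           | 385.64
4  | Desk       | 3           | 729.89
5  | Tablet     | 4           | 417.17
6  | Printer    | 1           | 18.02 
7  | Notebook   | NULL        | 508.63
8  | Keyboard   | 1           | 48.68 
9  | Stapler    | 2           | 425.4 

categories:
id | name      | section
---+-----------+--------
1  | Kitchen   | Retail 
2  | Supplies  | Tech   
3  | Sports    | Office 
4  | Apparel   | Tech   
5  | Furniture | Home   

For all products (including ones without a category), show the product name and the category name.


LEFT JOIN keeps every row from products (the left table); where category_id has no match in categories, the category columns become NULL. Walk through each product:
  - product 1 (Chair): category_id=5 -> matches Furniture
  - product 2 (Router): category_id=4 -> matches Apparel
  - product 3 (Headphones): category_id=5 -> matches Furniture
  - product 4 (Desk): category_id=3 -> matches Sports
  - product 5 (Tablet): category_id=4 -> matches Apparel
  - product 6 (Printer): category_id=1 -> matches Kitchen
  - product 7 (Notebook): category_id=NULL, no match -> kept with NULL
  - product 8 (Keyboard): category_id=1 -> matches Kitchen
  - product 9 (Stapler): category_id=2 -> matches Supplies
All 9 rows appear; 1 has NULL category.

SQL:
SELECT a.name, b.name AS category
FROM products a
LEFT JOIN categories b ON a.category_id = b.id

Result:
name       | category 
-----------+----------
Chair      | Furniture
Router     | Apparel  
Headphones | Furniture
Desk       | Sports   
Tablet     | Apparel  
Printer    | Kitchen  
Notebook   | NULL     
Keyboard   | Kitchen  
Stapler    | Supplies 


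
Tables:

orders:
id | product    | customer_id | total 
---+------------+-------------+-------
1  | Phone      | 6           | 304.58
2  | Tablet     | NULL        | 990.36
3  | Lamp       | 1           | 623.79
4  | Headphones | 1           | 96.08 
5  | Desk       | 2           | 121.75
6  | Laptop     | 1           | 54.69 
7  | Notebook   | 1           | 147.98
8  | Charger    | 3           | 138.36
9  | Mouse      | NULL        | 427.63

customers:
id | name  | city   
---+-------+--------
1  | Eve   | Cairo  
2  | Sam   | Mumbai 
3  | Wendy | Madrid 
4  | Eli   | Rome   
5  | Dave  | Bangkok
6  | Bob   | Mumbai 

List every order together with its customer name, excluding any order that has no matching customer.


INNER JOIN keeps only orders rows whose customer_id matches an id in customers. Walk through each order:
  - order 1 (Phone): customer_id=6 -> matches Bob
  - order 2 (Tablet): customer_id=NULL, no match -> dropped
  - order 3 (Lamp): customer_id=1 -> matches Eve
  - order 4 (Headphones): customer_id=1 -> matches Eve
  - order 5 (Desk): customer_id=2 -> matches Sam
  - order 6 (Laptop): customer_id=1 -> matches Eve
  - order 7 (Notebook): customer_id=1 -> matches Eve
  - order 8 (Charger): customer_id=3 -> matches Wendy
  - order 9 (Mouse): customer_id=NULL, no match -> dropped
So 2 of 9 rows are dropped.

SQL:
SELECT a.product, b.name AS customer
FROM orders a
INNER JOIN customers b ON a.customer_id = b.id

Result:
product    | customer
-----------+---------
Phone      | Bob     
Lamp       | Eve     
Headphones | Eve     
Desk       | Sam     
Laptop     | Eve     
Notebook   | Eve     
Charger    | Wendy   


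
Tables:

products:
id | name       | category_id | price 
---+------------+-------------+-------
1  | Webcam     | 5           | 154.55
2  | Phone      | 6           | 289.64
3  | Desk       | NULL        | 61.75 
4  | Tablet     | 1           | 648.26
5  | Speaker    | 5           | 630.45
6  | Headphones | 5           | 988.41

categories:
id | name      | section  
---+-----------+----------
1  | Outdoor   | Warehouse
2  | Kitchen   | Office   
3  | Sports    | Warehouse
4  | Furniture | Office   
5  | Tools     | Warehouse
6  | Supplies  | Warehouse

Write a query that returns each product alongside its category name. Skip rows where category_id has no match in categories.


INNER JOIN keeps only products rows whose category_id matches an id in categories. Walk through each product:
  - product 1 (Webcam): category_id=5 -> matches Tools
  - product 2 (Phone): category_id=6 -> matches Supplies
  - product 3 (Desk): category_id=NULL, no match -> dropped
  - product 4 (Tablet): category_id=1 -> matches Outdoor
  - product 5 (Speaker): category_id=5 -> matches Tools
  - product 6 (Headphones): category_id=5 -> matches Tools
So 1 of 6 rows is dropped.

SQL:
SELECT a.name, b.name AS category
FROM products a
INNER JOIN categories b ON a.category_id = b.id

Result:
name       | category
-----------+---------
Webcam     | Tools   
Phone      | Supplies
Tablet     | Outdoor 
Speaker    | Tools   
Headphones | Tools   


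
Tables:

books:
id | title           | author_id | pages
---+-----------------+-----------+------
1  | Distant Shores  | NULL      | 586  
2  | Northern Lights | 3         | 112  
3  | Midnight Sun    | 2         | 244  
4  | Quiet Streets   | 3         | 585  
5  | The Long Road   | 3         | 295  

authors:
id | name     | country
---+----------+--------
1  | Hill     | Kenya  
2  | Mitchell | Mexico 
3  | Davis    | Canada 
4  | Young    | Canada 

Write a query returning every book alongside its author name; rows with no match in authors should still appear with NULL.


LEFT JOIN keeps every row from books (the left table); where author_id has no match in authors, the author columns become NULL. Walk through each book:
  - book 1 (Distant Shores): author_id=NULL, no match -> kept with NULL
  - book 2 (Northern Lights): author_id=3 -> matches Davis
  - book 3 (Midnight Sun): author_id=2 -> matches Mitchell
  - book 4 (Quiet Streets): author_id=3 -> matches Davis
  - book 5 (The Long Road): author_id=3 -> matches Davis
All 5 rows appear; 1 has NULL author.

SQL:
SELECT a.title, b.name AS author
FROM books a
LEFT JOIN authors b ON a.author_id = b.id

Result:
title           | author  
----------------+---------
Distant Shores  | NULL    
Northern Lights | Davis   
Midnight Sun    | Mitchell
Quiet Streets   | Davis   
The Long Road   | Davis   


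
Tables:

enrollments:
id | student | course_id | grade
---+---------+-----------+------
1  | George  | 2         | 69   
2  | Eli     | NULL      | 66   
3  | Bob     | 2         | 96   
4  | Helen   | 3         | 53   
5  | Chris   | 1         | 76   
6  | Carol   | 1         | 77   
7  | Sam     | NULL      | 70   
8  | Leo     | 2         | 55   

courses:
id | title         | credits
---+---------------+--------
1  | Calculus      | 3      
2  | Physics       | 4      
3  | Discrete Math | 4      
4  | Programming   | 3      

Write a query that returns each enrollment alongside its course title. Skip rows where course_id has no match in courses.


INNER JOIN keeps only enrollments rows whose course_id matches an id in courses. Walk through each enrollment:
  - enrollment 1 (George): course_id=2 -> matches Physics
  - enrollment 2 (Eli): course_id=NULL, no match -> dropped
  - enrollment 3 (Bob): course_id=2 -> matches Physics
  - enrollment 4 (Helen): course_id=3 -> matches Discrete Math
  - enrollment 5 (Chris): course_id=1 -> matches Calculus
  - enrollment 6 (Carol): course_id=1 -> matches Calculus
  - enrollment 7 (Sam): course_id=NULL, no match -> dropped
  - enrollment 8 (Leo): course_id=2 -> matches Physics
So 2 of 8 rows are dropped.

SQL:
SELECT a.student, b.title AS course
FROM enrollments a
INNER JOIN courses b ON a.course_id = b.id

Result:
student | course       
--------+--------------
George  | Physics      
Bob     | Physics      
Helen   | Discrete Math
Chris   | Calculus     
Carol   | Calculus     
Leo     | Physics      


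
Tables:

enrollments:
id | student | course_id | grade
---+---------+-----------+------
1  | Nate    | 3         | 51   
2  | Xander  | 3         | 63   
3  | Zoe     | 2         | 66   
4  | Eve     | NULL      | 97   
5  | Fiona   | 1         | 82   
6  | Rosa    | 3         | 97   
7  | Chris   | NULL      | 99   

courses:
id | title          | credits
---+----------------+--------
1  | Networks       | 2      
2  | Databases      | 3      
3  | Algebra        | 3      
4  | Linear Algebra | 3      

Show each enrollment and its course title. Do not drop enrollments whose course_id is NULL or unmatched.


LEFT JOIN keeps every row from enrollments (the left table); where course_id has no match in courses, the course columns become NULL. Walk through each enrollment:
  - enrollment 1 (Nate): course_id=3 -> matches Algebra
  - enrollment 2 (Xander): course_id=3 -> matches Algebra
  - enrollment 3 (Zoe): course_id=2 -> matches Databases
  - enrollment 4 (Eve): course_id=NULL, no match -> kept with NULL
  - enrollment 5 (Fiona): course_id=1 -> matches Networks
  - enrollment 6 (Rosa): course_id=3 -> matches Algebra
  - enrollment 7 (Chris): course_id=NULL, no match -> kept with NULL
All 7 rows appear; 2 have NULL course.

SQL:
SELECT a.student, b.title AS course
FROM enrollments a
LEFT JOIN courses b ON a.course_id = b.id

Result:
student | course   
--------+----------
Nate    | Algebra  
Xander  | Algebra  
Zoe     | Databases
Eve     | NULL     
Fiona   | Networks 
Rosa    | Algebra  
Chris   | NULL     


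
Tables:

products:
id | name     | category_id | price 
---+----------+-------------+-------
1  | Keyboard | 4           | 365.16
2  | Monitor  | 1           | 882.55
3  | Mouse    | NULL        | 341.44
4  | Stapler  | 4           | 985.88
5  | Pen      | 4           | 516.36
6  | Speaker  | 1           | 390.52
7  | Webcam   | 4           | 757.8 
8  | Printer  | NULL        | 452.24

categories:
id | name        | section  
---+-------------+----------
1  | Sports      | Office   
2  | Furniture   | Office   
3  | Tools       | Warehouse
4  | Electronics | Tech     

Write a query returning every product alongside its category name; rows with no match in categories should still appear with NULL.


LEFT JOIN keeps every row from products (the left table); where category_id has no match in categories, the category columns become NULL. Walk through each product:
  - product 1 (Keyboard): category_id=4 -> matches Electronics
  - product 2 (Monitor): category_id=1 -> matches Sports
  - product 3 (Mouse): category_id=NULL, no match -> kept with NULL
  - product 4 (Stapler): category_id=4 -> matches Electronics
  - product 5 (Pen): category_id=4 -> matches Electronics
  - product 6 (Speaker): category_id=1 -> matches Sports
  - product 7 (Webcam): category_id=4 -> matches Electronics
  - product 8 (Printer): category_id=NULL, no match -> kept with NULL
All 8 rows appear; 2 have NULL category.

SQL:
SELECT a.name, b.name AS category
FROM products a
LEFT JOIN categories b ON a.category_id = b.id

Result:
name     | category   
---------+------------
Keyboard | Electronics
Monitor  | Sports     
Mouse    | NULL       
Stapler  | Electronics
Pen      | Electronics
Speaker  | Sports     
Webcam   | Electronics
Printer  | NULL       


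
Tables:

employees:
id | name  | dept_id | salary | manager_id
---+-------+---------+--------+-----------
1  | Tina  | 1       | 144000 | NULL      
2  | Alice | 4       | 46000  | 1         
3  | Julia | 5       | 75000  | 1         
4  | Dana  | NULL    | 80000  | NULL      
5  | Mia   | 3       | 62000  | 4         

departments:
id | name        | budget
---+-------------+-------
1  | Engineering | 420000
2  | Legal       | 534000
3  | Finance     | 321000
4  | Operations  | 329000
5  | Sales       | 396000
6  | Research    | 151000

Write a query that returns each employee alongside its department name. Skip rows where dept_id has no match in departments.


INNER JOIN keeps only employees rows whose dept_id matches an id in departments. Walk through each employee:
  - employee 1 (Tina): dept_id=1 -> matches Engineering
  - employee 2 (Alice): dept_id=4 -> matches Operations
  - employee 3 (Julia): dept_id=5 -> matches Sales
  - employee 4 (Dana): dept_id=NULL, no match -> dropped
  - employee 5 (Mia): dept_id=3 -> matches Finance
So 1 of 5 rows is dropped.

SQL:
SELECT a.name, b.name AS department
FROM employees a
INNER JOIN departments b ON a.dept_id = b.id

Result:
name  | department 
------+------------
Tina  | Engineering
Alice | Operations 
Julia | Sales      
Mia   | Finance    


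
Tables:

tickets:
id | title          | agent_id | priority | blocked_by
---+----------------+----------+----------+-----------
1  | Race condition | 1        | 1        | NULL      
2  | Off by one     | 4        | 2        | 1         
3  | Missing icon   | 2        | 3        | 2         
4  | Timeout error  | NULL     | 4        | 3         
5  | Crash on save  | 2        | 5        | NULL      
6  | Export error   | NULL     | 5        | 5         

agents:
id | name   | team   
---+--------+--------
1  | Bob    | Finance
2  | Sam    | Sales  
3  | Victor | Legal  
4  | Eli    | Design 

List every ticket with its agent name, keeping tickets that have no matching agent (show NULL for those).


LEFT JOIN keeps every row from tickets (the left table); where agent_id has no match in agents, the agent columns become NULL. Walk through each ticket:
  - ticket 1 (Race condition): agent_id=1 -> matches Bob
  - ticket 2 (Off by one): agent_id=4 -> matches Eli
  - ticket 3 (Missing icon): agent_id=2 -> matches Sam
  - ticket 4 (Timeout error): agent_id=NULL, no match -> kept with NULL
  - ticket 5 (Crash on save): agent_id=2 -> matches Sam
  - ticket 6 (Export error): agent_id=NULL, no match -> kept with NULL
All 6 rows appear; 2 have NULL agent.

SQL:
SELECT a.title, b.name AS agent
FROM tickets a
LEFT JOIN agents b ON a.agent_id = b.id

Result:
title          | agent
---------------+------
Race condition | Bob  
Off by one     | Eli  
Missing icon   | Sam  
Timeout error  | NULL 
Crash on save  | Sam  
Export error   | NULL 


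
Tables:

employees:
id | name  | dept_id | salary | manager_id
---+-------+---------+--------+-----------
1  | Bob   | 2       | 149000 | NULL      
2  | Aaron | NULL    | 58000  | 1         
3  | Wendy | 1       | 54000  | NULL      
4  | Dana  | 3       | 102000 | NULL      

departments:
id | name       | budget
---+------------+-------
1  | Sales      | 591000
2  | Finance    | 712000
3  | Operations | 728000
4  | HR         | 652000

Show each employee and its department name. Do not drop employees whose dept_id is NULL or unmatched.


LEFT JOIN keeps every row from employees (the left table); where dept_id has no match in departments, the department columns become NULL. Walk through each employee:
  - employee 1 (Bob): dept_id=2 -> matches Finance
  - employee 2 (Aaron): dept_id=NULL, no match -> kept with NULL
  - employee 3 (Wendy): dept_id=1 -> matches Sales
  - employee 4 (Dana): dept_id=3 -> matches Operations
All 4 rows appear; 1 has NULL department.

SQL:
SELECT a.name, b.name AS department
FROM employees a
LEFT JOIN departments b ON a.dept_id = b.id

Result:
name  | department
------+-----------
Bob   | Finance   
Aaron | NULL      
Wendy | Sales     
Dana  | Operations


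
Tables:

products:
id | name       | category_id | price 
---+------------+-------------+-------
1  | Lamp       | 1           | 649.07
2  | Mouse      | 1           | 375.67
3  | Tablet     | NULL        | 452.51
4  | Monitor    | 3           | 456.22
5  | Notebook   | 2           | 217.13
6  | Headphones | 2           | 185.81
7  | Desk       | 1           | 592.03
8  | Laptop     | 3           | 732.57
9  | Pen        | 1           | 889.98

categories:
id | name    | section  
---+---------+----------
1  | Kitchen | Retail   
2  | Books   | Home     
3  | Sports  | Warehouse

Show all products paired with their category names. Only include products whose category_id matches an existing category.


INNER JOIN keeps only products rows whose category_id matches an id in categories. Walk through each product:
  - product 1 (Lamp): category_id=1 -> matches Kitchen
  - product 2 (Mouse): category_id=1 -> matches Kitchen
  - product 3 (Tablet): category_id=NULL, no match -> dropped
  - product 4 (Monitor): category_id=3 -> matches Sports
  - product 5 (Notebook): category_id=2 -> matches Books
  - product 6 (Headphones): category_id=2 -> matches Books
  - product 7 (Desk): category_id=1 -> matches Kitchen
  - product 8 (Laptop): category_id=3 -> matches Sports
  - product 9 (Pen): category_id=1 -> matches Kitchen
So 1 of 9 rows is dropped.

SQL:
SELECT a.name, b.name AS category
FROM products a
INNER JOIN categories b ON a.category_id = b.id

Result:
name       | category
-----------+---------
Lamp       | Kitchen 
Mouse      | Kitchen 
Monitor    | Sports  
Notebook   | Books   
Headphones | Books   
Desk       | Kitchen 
Laptop     | Sports  
Pen        | Kitchen 


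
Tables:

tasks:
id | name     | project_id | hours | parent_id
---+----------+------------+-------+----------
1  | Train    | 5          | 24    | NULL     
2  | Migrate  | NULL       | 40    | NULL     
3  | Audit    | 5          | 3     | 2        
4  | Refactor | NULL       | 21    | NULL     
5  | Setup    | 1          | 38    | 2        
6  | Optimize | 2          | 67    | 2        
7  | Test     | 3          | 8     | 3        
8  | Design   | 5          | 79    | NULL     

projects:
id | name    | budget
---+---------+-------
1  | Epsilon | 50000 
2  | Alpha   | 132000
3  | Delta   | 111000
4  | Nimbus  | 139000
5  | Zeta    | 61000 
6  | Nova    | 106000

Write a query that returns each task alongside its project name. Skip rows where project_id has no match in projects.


INNER JOIN keeps only tasks rows whose project_id matches an id in projects. Walk through each task:
  - task 1 (Train): project_id=5 -> matches Zeta
  - task 2 (Migrate): project_id=NULL, no match -> dropped
  - task 3 (Audit): project_id=5 -> matches Zeta
  - task 4 (Refactor): project_id=NULL, no match -> dropped
  - task 5 (Setup): project_id=1 -> matches Epsilon
  - task 6 (Optimize): project_id=2 -> matches Alpha
  - task 7 (Test): project_id=3 -> matches Delta
  - task 8 (Design): project_id=5 -> matches Zeta
So 2 of 8 rows are dropped.

SQL:
SELECT a.name, b.name AS project
FROM tasks a
INNER JOIN projects b ON a.project_id = b.id

Result:
name     | project
---------+--------
Train    | Zeta   
Audit    | Zeta   
Setup    | Epsilon
Optimize | Alpha  
Test     | Delta  
Design   | Zeta   


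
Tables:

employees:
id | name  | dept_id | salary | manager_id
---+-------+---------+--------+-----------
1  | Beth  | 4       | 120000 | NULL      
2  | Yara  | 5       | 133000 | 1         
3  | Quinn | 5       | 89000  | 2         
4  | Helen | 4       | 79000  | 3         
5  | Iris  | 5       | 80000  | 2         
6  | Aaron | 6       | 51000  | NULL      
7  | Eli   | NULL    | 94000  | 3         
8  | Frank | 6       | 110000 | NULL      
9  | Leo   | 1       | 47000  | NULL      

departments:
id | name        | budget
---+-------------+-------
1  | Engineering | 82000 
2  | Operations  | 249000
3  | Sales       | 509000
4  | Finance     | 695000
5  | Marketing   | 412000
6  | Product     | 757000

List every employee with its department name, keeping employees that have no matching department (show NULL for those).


LEFT JOIN keeps every row from employees (the left table); where dept_id has no match in departments, the department columns become NULL. Walk through each employee:
  - employee 1 (Beth): dept_id=4 -> matches Finance
  - employee 2 (Yara): dept_id=5 -> matches Marketing
  - employee 3 (Quinn): dept_id=5 -> matches Marketing
  - employee 4 (Helen): dept_id=4 -> matches Finance
  - employee 5 (Iris): dept_id=5 -> matches Marketing
  - employee 6 (Aaron): dept_id=6 -> matches Product
  - employee 7 (Eli): dept_id=NULL, no match -> kept with NULL
  - employee 8 (Frank): dept_id=6 -> matches Product
  - employee 9 (Leo): dept_id=1 -> matches Engineering
All 9 rows appear; 1 has NULL department.

SQL:
SELECT a.name, b.name AS department
FROM employees a
LEFT JOIN departments b ON a.dept_id = b.id

Result:
name  | department 
------+------------
Beth  | Finance    
Yara  | Marketing  
Quinn | Marketing  
Helen | Finance    
Iris  | Marketing  
Aaron | Product    
Eli   | NULL       
Frank | Product    
Leo   | Engineering


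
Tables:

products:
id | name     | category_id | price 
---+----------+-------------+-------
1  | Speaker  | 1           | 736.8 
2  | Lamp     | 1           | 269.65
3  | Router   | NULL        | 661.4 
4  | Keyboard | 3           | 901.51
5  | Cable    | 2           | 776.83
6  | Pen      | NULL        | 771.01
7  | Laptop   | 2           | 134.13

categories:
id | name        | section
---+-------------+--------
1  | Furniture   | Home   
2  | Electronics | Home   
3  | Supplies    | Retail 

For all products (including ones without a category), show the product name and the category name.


LEFT JOIN keeps every row from products (the left table); where category_id has no match in categories, the category columns become NULL. Walk through each product:
  - product 1 (Speaker): category_id=1 -> matches Furniture
  - product 2 (Lamp): category_id=1 -> matches Furniture
  - product 3 (Router): category_id=NULL, no match -> kept with NULL
  - product 4 (Keyboard): category_id=3 -> matches Supplies
  - product 5 (Cable): category_id=2 -> matches Electronics
  - product 6 (Pen): category_id=NULL, no match -> kept with NULL
  - product 7 (Laptop): category_id=2 -> matches Electronics
All 7 rows appear; 2 have NULL category.

SQL:
SELECT a.name, b.name AS category
FROM products a
LEFT JOIN categories b ON a.category_id = b.id

Result:
name     | category   
---------+------------
Speaker  | Furniture  
Lamp     | Furniture  
Router   | NULL       
Keyboard | Supplies   
Cable    | Electronics
Pen      | NULL       
Laptop   | Electronics


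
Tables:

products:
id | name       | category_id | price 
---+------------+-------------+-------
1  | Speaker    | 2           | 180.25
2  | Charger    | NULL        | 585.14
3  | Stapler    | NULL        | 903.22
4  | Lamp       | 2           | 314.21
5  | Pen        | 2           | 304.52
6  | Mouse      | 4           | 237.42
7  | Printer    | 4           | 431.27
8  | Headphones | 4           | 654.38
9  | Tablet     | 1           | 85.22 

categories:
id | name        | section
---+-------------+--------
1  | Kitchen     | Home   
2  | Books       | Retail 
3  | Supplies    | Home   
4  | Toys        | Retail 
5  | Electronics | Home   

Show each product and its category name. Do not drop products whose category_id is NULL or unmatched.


LEFT JOIN keeps every row from products (the left table); where category_id has no match in categories, the category columns become NULL. Walk through each product:
  - product 1 (Speaker): category_id=2 -> matches Books
  - product 2 (Charger): category_id=NULL, no match -> kept with NULL
  - product 3 (Stapler): category_id=NULL, no match -> kept with NULL
  - product 4 (Lamp): category_id=2 -> matches Books
  - product 5 (Pen): category_id=2 -> matches Books
  - product 6 (Mouse): category_id=4 -> matches Toys
  - product 7 (Printer): category_id=4 -> matches Toys
  - product 8 (Headphones): category_id=4 -> matches Toys
  - product 9 (Tablet): category_id=1 -> matches Kitchen
All 9 rows appear; 2 have NULL category.

SQL:
SELECT a.name, b.name AS category
FROM products a
LEFT JOIN categories b ON a.category_id = b.id

Result:
name       | category
-----------+---------
Speaker    | Books   
Charger    | NULL    
Stapler    | NULL    
Lamp       | Books   
Pen        | Books   
Mouse      | Toys    
Printer    | Toys    
Headphones | Toys    
Tablet     | Kitchen 


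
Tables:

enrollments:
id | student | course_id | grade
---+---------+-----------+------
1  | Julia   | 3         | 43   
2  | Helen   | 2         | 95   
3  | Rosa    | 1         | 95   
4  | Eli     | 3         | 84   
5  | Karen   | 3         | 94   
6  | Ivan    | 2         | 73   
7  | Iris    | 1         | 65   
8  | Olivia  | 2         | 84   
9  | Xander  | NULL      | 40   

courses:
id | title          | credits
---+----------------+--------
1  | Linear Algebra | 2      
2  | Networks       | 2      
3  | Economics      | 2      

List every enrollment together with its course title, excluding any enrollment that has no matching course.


INNER JOIN keeps only enrollments rows whose course_id matches an id in courses. Walk through each enrollment:
  - enrollment 1 (Julia): course_id=3 -> matches Economics
  - enrollment 2 (Helen): course_id=2 -> matches Networks
  - enrollment 3 (Rosa): course_id=1 -> matches Linear Algebra
  - enrollment 4 (Eli): course_id=3 -> matches Economics
  - enrollment 5 (Karen): course_id=3 -> matches Economics
  - enrollment 6 (Ivan): course_id=2 -> matches Networks
  - enrollment 7 (Iris): course_id=1 -> matches Linear Algebra
  - enrollment 8 (Olivia): course_id=2 -> matches Networks
  - enrollment 9 (Xander): course_id=NULL, no match -> dropped
So 1 of 9 rows is dropped.

SQL:
SELECT a.student, b.title AS course
FROM enrollments a
INNER JOIN courses b ON a.course_id = b.id

Result:
student | course        
--------+---------------
Julia   | Economics     
Helen   | Networks      
Rosa    | Linear Algebra
Eli     | Economics     
Karen   | Economics     
Ivan    | Networks      
Iris    | Linear Algebra
Olivia  | Networks      


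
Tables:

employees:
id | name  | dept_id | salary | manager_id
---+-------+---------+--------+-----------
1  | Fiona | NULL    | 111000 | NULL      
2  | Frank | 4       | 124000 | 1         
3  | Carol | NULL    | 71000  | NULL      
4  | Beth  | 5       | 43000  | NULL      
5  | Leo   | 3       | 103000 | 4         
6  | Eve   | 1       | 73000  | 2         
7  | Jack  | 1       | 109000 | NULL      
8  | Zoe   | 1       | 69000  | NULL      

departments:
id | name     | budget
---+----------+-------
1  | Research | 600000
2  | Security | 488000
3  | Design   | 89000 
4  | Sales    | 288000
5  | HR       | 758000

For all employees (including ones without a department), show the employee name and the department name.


LEFT JOIN keeps every row from employees (the left table); where dept_id has no match in departments, the department columns become NULL. Walk through each employee:
  - employee 1 (Fiona): dept_id=NULL, no match -> kept with NULL
  - employee 2 (Frank): dept_id=4 -> matches Sales
  - employee 3 (Carol): dept_id=NULL, no match -> kept with NULL
  - employee 4 (Beth): dept_id=5 -> matches HR
  - employee 5 (Leo): dept_id=3 -> matches Design
  - employee 6 (Eve): dept_id=1 -> matches Research
  - employee 7 (Jack): dept_id=1 -> matches Research
  - employee 8 (Zoe): dept_id=1 -> matches Research
All 8 rows appear; 2 have NULL department.

SQL:
SELECT a.name, b.name AS department
FROM employees a
LEFT JOIN departments b ON a.dept_id = b.id

Result:
name  | department
------+-----------
Fiona | NULL      
Frank | Sales     
Carol | NULL      
Beth  | HR        
Leo   | Design    
Eve   | Research  
Jack  | Research  
Zoe   | Research  


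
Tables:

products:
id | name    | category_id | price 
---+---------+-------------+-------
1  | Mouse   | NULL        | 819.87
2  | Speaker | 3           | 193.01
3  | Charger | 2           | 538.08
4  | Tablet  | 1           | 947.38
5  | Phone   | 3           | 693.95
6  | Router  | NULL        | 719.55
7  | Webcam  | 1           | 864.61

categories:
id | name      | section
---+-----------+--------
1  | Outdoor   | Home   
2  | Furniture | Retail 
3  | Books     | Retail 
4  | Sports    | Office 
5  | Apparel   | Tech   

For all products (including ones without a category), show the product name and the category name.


LEFT JOIN keeps every row from products (the left table); where category_id has no match in categories, the category columns become NULL. Walk through each product:
  - product 1 (Mouse): category_id=NULL, no match -> kept with NULL
  - product 2 (Speaker): category_id=3 -> matches Books
  - product 3 (Charger): category_id=2 -> matches Furniture
  - product 4 (Tablet): category_id=1 -> matches Outdoor
  - product 5 (Phone): category_id=3 -> matches Books
  - product 6 (Router): category_id=NULL, no match -> kept with NULL
  - product 7 (Webcam): category_id=1 -> matches Outdoor
All 7 rows appear; 2 have NULL category.

SQL:
SELECT a.name, b.name AS category
FROM products a
LEFT JOIN categories b ON a.category_id = b.id

Result:
name    | category 
--------+----------
Mouse   | NULL     
Speaker | Books    
Charger | Furniture
Tablet  | Outdoor  
Phone   | Books    
Router  | NULL     
Webcam  | Outdoor  


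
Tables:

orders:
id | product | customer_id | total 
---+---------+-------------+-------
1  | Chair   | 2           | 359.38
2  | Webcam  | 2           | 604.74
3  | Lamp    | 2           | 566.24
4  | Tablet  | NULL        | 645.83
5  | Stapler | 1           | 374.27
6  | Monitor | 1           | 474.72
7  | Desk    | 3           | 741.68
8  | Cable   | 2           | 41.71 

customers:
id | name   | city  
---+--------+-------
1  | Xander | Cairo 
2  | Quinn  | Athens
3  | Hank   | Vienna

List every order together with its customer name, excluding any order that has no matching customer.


INNER JOIN keeps only orders rows whose customer_id matches an id in customers. Walk through each order:
  - order 1 (Chair): customer_id=2 -> matches Quinn
  - order 2 (Webcam): customer_id=2 -> matches Quinn
  - order 3 (Lamp): customer_id=2 -> matches Quinn
  - order 4 (Tablet): customer_id=NULL, no match -> dropped
  - order 5 (Stapler): customer_id=1 -> matches Xander
  - order 6 (Monitor): customer_id=1 -> matches Xander
  - order 7 (Desk): customer_id=3 -> matches Hank
  - order 8 (Cable): customer_id=2 -> matches Quinn
So 1 of 8 rows is dropped.

SQL:
SELECT a.product, b.name AS customer
FROM orders a
INNER JOIN customers b ON a.customer_id = b.id

Result:
product | customer
--------+---------
Chair   | Quinn   
Webcam  | Quinn   
Lamp    | Quinn   
Stapler | Xander  
Monitor | Xander  
Desk    | Hank    
Cable   | Quinn   


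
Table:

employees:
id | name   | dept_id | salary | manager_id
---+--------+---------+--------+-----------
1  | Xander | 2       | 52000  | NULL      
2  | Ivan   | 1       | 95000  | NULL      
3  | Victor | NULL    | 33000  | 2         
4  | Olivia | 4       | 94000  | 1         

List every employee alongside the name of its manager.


This is a self-join: employees is joined to a second copy of itself, matching each row's manager_id to another row's id. Use LEFT JOIN so rows with manager_id=NULL are kept.
  - employee 1 (Xander): manager_id=NULL -> NULL
  - employee 2 (Ivan): manager_id=NULL -> NULL
  - employee 3 (Victor): manager_id=2 -> Ivan
  - employee 4 (Olivia): manager_id=1 -> Xander

SQL:
SELECT a.name AS item, b.name AS manager
FROM employees a
LEFT JOIN employees b ON a.manager_id = b.id

Result:
item   | manager
-------+--------
Xander | NULL   
Ivan   | NULL   
Victor | Ivan   
Olivia | Xander 


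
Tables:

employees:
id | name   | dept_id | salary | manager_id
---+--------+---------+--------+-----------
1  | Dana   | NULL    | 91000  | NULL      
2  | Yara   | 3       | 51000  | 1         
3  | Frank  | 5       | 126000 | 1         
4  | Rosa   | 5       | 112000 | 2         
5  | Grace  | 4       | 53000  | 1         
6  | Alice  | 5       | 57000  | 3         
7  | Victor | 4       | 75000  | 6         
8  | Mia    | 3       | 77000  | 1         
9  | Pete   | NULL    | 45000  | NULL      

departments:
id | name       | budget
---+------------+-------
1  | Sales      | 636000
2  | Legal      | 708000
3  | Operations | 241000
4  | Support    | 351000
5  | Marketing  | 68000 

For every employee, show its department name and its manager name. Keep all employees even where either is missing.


Two LEFT JOINs from the same base table employees: one to departments via dept_id, one to employees itself via manager_id. Both are LEFT so every employee is preserved.
Match against departments:
  - employee 1 (Dana): dept_id=NULL, no match -> kept with NULL
  - employee 2 (Yara): dept_id=3 -> matches Operations
  - employee 3 (Frank): dept_id=5 -> matches Marketing
  - employee 4 (Rosa): dept_id=5 -> matches Marketing
  - employee 5 (Grace): dept_id=4 -> matches Support
  - employee 6 (Alice): dept_id=5 -> matches Marketing
  - employee 7 (Victor): dept_id=4 -> matches Support
  - employee 8 (Mia): dept_id=3 -> matches Operations
  - employee 9 (Pete): dept_id=NULL, no match -> kept with NULL
Match against employees (self):
  - employee 1 (Dana): manager_id=NULL -> NULL
  - employee 2 (Yara): manager_id=1 -> Dana
  - employee 3 (Frank): manager_id=1 -> Dana
  - employee 4 (Rosa): manager_id=2 -> Yara
  - employee 5 (Grace): manager_id=1 -> Dana
  - employee 6 (Alice): manager_id=3 -> Frank
  - employee 7 (Victor): manager_id=6 -> Alice
  - employee 8 (Mia): manager_id=1 -> Dana
  - employee 9 (Pete): manager_id=NULL -> NULL

SQL:
SELECT a.name, b.name AS department, c.name AS manager
FROM employees a
LEFT JOIN departments b ON a.dept_id = b.id
LEFT JOIN employees c ON a.manager_id = c.id

Result:
name   | department | manager
-------+------------+--------
Dana   | NULL       | NULL   
Yara   | Operations | Dana   
Frank  | Marketing  | Dana   
Rosa   | Marketing  | Yara   
Grace  | Support    | Dana   
Alice  | Marketing  | Frank  
Victor | Support    | Alice  
Mia    | Operations | Dana   
Pete   | NULL       | NULL   


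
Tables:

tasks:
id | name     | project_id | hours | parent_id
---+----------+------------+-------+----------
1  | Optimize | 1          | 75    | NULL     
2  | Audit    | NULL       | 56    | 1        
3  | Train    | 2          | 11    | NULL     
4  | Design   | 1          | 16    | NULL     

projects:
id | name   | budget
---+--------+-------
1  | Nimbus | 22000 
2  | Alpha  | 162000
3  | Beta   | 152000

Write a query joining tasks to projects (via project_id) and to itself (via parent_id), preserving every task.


Two LEFT JOINs from the same base table tasks: one to projects via project_id, one to tasks itself via parent_id. Both are LEFT so every task is preserved.
Match against projects:
  - task 1 (Optimize): project_id=1 -> matches Nimbus
  - task 2 (Audit): project_id=NULL, no match -> kept with NULL
  - task 3 (Train): project_id=2 -> matches Alpha
  - task 4 (Design): project_id=1 -> matches Nimbus
Match against tasks (self):
  - task 1 (Optimize): parent_id=NULL -> NULL
  - task 2 (Audit): parent_id=1 -> Optimize
  - task 3 (Train): parent_id=NULL -> NULL
  - task 4 (Design): parent_id=NULL -> NULL

SQL:
SELECT a.name, b.name AS project, c.name AS parent
FROM tasks a
LEFT JOIN projects b ON a.project_id = b.id
LEFT JOIN tasks c ON a.parent_id = c.id

Result:
name     | project | parent  
---------+---------+---------
Optimize | Nimbus  | NULL    
Audit    | NULL    | Optimize
Train    | Alpha   | NULL    
Design   | Nimbus  | NULL    


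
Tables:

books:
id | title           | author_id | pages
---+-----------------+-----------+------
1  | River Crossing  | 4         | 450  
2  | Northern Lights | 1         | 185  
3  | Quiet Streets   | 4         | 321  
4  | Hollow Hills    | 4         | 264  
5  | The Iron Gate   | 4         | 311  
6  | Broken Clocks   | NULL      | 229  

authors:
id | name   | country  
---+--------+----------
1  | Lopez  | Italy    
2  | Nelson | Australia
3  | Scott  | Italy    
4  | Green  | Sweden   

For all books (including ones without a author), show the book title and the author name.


LEFT JOIN keeps every row from books (the left table); where author_id has no match in authors, the author columns become NULL. Walk through each book:
  - book 1 (River Crossing): author_id=4 -> matches Green
  - book 2 (Northern Lights): author_id=1 -> matches Lopez
  - book 3 (Quiet Streets): author_id=4 -> matches Green
  - book 4 (Hollow Hills): author_id=4 -> matches Green
  - book 5 (The Iron Gate): author_id=4 -> matches Green
  - book 6 (Broken Clocks): author_id=NULL, no match -> kept with NULL
All 6 rows appear; 1 has NULL author.

SQL:
SELECT a.title, b.name AS author
FROM books a
LEFT JOIN authors b ON a.author_id = b.id

Result:
title           | author
----------------+-------
River Crossing  | Green 
Northern Lights | Lopez 
Quiet Streets   | Green 
Hollow Hills    | Green 
The Iron Gate   | Green 
Broken Clocks   | NULL  


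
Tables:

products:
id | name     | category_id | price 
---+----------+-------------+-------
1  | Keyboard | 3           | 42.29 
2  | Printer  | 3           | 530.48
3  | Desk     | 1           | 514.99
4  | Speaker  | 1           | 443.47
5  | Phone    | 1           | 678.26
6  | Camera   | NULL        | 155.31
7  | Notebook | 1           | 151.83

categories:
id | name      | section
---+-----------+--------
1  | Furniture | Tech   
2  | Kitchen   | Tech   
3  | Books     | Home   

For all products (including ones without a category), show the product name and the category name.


LEFT JOIN keeps every row from products (the left table); where category_id has no match in categories, the category columns become NULL. Walk through each product:
  - product 1 (Keyboard): category_id=3 -> matches Books
  - product 2 (Printer): category_id=3 -> matches Books
  - product 3 (Desk): category_id=1 -> matches Furniture
  - product 4 (Speaker): category_id=1 -> matches Furniture
  - product 5 (Phone): category_id=1 -> matches Furniture
  - product 6 (Camera): category_id=NULL, no match -> kept with NULL
  - product 7 (Notebook): category_id=1 -> matches Furniture
All 7 rows appear; 1 has NULL category.

SQL:
SELECT a.name, b.name AS category
FROM products a
LEFT JOIN categories b ON a.category_id = b.id

Result:
name     | category 
---------+----------
Keyboard | Books    
Printer  | Books    
Desk     | Furniture
Speaker  | Furniture
Phone    | Furniture
Camera   | NULL     
Notebook | Furniture
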